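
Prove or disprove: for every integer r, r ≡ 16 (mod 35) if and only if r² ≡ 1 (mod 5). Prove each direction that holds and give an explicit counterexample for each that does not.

Not equivalent: only (⇒) holds.

(⇒) Suppose r ≡ 16 (mod 35). Then r² ≡ 16² = 256 (mod 35), and since 5 ∣ 35, also r² ≡ 1 (mod 5).

(⇐) This fails: take r = 1. Then 1² = 1 ≡ 1 (mod 5), yet 1 ≡ 1 (mod 35), not 16.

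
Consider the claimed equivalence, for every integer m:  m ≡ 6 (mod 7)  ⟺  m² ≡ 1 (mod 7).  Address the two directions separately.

(⟹) Suppose m ≡ 6 (mod 7). Write m = 7j + 6. Then (7j + 6)² = 49j² + 84j + 36 = 7(7j² + 12j + 5) + 1, so m² ≡ 1 (mod 7).

(⟸) This fails: take m = 1. Then 1² = 1 ≡ 1 (mod 7), yet 1 ≡ 1 (mod 7), not 6.

(⇒) holds; (⇐) fails.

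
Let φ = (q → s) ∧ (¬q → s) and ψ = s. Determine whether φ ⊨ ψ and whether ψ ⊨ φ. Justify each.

(⟹) Assume the antecedent. If s is true, s reduces to true regardless of the other variables. If s is false, the antecedent cannot hold. Either way s holds.

(⟸) Assume the antecedent. If s is true, (q → s) ∧ (¬q → s) reduces to true regardless of the other variables. If s is false, the antecedent cannot hold. Either way (q → s) ∧ (¬q → s) holds.

Equivalent; both directions hold.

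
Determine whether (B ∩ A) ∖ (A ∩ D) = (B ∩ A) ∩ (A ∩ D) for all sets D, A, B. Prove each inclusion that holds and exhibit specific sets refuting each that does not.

Neither inclusion holds.

Forward inclusion. This inclusion fails. Take D = ∅, A = {1}, B = {1}; then 1 ∈ (B ∩ A) ∖ (A ∩ D) but 1 ∉ (B ∩ A) ∩ (A ∩ D).

Reverse inclusion. This inclusion fails. Take D = {1}, A = {1}, B = {1}; then 1 ∈ (B ∩ A) ∩ (A ∩ D) but 1 ∉ (B ∩ A) ∖ (A ∩ D).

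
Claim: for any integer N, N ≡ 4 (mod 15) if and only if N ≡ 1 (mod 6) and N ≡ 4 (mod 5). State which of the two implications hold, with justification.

(⇐) If N ≡ 1 (mod 6) and N ≡ 4 (mod 5), then by the Chinese remainder theorem N ≡ 19 (mod 30). Since 19 ≡ 4 (mod 15) and 15 ∣ 30, we get N ≡ 4 (mod 15).

(⇒) This fails: N = 4 gives 4 ≡ 4 (mod 15) but 4 ≡ 4 (mod 6), so the conjunction on the right does not hold.

Not equivalent: only (⇐) holds.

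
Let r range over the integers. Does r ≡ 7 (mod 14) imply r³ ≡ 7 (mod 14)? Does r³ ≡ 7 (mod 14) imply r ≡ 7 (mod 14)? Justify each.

The biconditional holds.

(⟹) Suppose r ≡ 7 (mod 14). Write r = 14j + 7. Then (14j + 7)³ = 2744j³ + 4116j² + 2058j + 343 = 14(196j³ + 294j² + 147j + 24) + 7, so r³ ≡ 7 (mod 14).

(⟸) Conversely, suppose r³ ≡ 7 (mod 14). The only residue r in {0, …, 13} with r³ ≡ 7 (mod 14) is r = 7, so r ≡ 7 (mod 14).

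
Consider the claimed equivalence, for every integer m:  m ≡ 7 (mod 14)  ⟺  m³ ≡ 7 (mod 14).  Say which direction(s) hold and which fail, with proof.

Both directions hold.

Forward direction. Suppose m ≡ 7 (mod 14). Write m = 14j + 7. Then (14j + 7)³ = 2744j³ + 4116j² + 2058j + 343 = 14(196j³ + 294j² + 147j + 24) + 7, so m³ ≡ 7 (mod 14).

Converse. Suppose m³ ≡ 7 (mod 14). The only residue r in {0, …, 13} with r³ ≡ 7 (mod 14) is r = 7, so m ≡ 7 (mod 14).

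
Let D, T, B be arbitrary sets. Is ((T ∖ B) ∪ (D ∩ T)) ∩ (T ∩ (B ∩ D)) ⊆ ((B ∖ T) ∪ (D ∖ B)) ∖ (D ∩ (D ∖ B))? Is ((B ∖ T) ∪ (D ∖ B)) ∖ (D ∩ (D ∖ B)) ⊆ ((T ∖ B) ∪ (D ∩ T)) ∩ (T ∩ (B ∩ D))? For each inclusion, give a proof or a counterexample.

Both inclusions fail.

Forward inclusion. This inclusion fails. Take D = {1}, T = {1}, B = {1}; then 1 ∈ ((T ∖ B) ∪ (D ∩ T)) ∩ (T ∩ (B ∩ D)) but 1 ∉ ((B ∖ T) ∪ (D ∖ B)) ∖ (D ∩ (D ∖ B)).

Reverse inclusion. This inclusion fails. Take D = ∅, T = ∅, B = {1}; then 1 ∈ ((B ∖ T) ∪ (D ∖ B)) ∖ (D ∩ (D ∖ B)) but 1 ∉ ((T ∖ B) ∪ (D ∩ T)) ∩ (T ∩ (B ∩ D)).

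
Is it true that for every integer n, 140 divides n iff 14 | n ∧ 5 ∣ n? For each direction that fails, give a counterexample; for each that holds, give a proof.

The forward direction holds; the converse fails.

(⇒) If 140 ∣ n, write n = 140q. Since 140 = 10·14, n = 14·(10q), so 14 ∣ n; and since 140 = 28·5, n = 5·(28q), so 5 ∣ n.

(⇐) This fails: take n = 70. Both 14 ∣ 70 and 5 ∣ 70, yet 70 is not a multiple of 140 (since 70 = 0·140 + 70), so 140 ∤ 70.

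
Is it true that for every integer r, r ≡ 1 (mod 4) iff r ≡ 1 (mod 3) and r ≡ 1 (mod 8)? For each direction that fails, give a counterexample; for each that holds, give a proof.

Forward direction. This fails: r = 5 gives 5 ≡ 1 (mod 4) but 5 ≡ 2 (mod 3), so the conjunction on the right does not hold.

Converse. If r ≡ 1 (mod 3) and r ≡ 1 (mod 8), then by the Chinese remainder theorem r ≡ 1 (mod 24). Since 1 ≡ 1 (mod 4) and 4 ∣ 24, we get r ≡ 1 (mod 4).

Only the converse holds.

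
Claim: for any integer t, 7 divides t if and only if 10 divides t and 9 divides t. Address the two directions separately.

[⇒] This fails: take t = 7. Certainly 7 ∣ 7, but 10 ∤ 7.

[⇐] This fails: take t = 90. Both 10 ∣ 90 and 9 ∣ 90, yet 90 is not a multiple of 7 (since 90 = 12·7 + 6), so 7 ∤ 90.

Neither implication holds.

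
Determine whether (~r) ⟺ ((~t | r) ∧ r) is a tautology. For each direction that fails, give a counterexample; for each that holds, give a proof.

Neither direction holds.

(→) This fails. Under r = F, t = F, the left side is true but the right side is false.

(←) This fails. Under r = T, t = F, the left side is false but the right side is true.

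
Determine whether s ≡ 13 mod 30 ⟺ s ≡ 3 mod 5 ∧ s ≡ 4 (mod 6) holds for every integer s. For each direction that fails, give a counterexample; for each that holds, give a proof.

(⇒) fails and (⇐) fails.

(⟹) This fails: s = 13 gives 13 ≡ 13 (mod 30) but 13 ≡ 1 (mod 6), so the conjunction on the right does not hold.

(⟸) This fails: s = 28 satisfies both congruences on the right (28 ≡ 3 mod 5 and 28 ≡ 4 mod 6) yet 28 ≡ 28 (mod 30), not 13.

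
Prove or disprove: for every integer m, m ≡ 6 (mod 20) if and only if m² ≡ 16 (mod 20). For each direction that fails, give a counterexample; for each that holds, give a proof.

Forward direction. Suppose m ≡ 6 (mod 20). Write m = 20j + 6. Then (20j + 6)² = 400j² + 240j + 36 = 20(20j² + 12j + 1) + 16, so m² ≡ 16 (mod 20).

Converse. This fails: take m = 4. Then 4² = 16 ≡ 16 (mod 20), yet 4 ≡ 4 (mod 20), not 6.

(⇒) holds; (⇐) fails.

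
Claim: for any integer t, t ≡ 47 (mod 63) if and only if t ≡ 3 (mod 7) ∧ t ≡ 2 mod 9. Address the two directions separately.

Neither direction holds.

(⇒) This fails: t = 47 gives 47 ≡ 47 (mod 63) but 47 ≡ 5 (mod 7), so the conjunction on the right does not hold.

(⇐) This fails: t = 38 satisfies both congruences on the right (38 ≡ 3 mod 7 and 38 ≡ 2 mod 9) yet 38 ≡ 38 (mod 63), not 47.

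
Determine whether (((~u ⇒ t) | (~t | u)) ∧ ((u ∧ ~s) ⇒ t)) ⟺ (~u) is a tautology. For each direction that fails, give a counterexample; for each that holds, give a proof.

(⇒) fails; (⇐) holds.

(⇐) Assume the antecedent. If u is true, the antecedent cannot hold. If u is false, the consequent reduces to true regardless of the other variables. Either way the consequent holds.

(⇒) This fails. Under u = T, t = T, s = F, the left side is true but the right side is false.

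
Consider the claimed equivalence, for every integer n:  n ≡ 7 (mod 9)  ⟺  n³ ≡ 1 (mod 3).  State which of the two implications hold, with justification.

(←) This fails: take n = 1. Then 1³ = 1 ≡ 1 (mod 3), yet 1 ≡ 1 (mod 9), not 7.

(→) Suppose n ≡ 7 (mod 9). Then n³ ≡ 7³ = 343 (mod 9), and since 3 ∣ 9, also n³ ≡ 1 (mod 3).

Not equivalent: only (⇒) holds.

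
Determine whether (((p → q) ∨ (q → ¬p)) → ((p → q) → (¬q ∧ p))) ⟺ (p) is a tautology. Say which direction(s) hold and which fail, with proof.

The forward direction holds; the converse fails.

Converse. This fails. Under p = T, q = T, the left side is false but the right side is true.

Forward direction. Assume the antecedent. If p is true, p reduces to true regardless of the other variables. If p is false, the antecedent cannot hold. Either way p holds.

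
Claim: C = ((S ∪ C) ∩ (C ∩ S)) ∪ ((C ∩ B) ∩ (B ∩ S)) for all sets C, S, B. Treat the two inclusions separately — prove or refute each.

The sets are not equal: only the reverse inclusion holds.

Reverse inclusion. Let x ∈ ((S ∪ C) ∩ (C ∩ S)) ∪ ((C ∩ B) ∩ (B ∩ S)). Then either x ∈ C ∩ S and x ∉ B; or x ∈ C ∩ S ∩ B. In each case x ∈ C, so ((S ∪ C) ∩ (C ∩ S)) ∪ ((C ∩ B) ∩ (B ∩ S)) ⊆ C.

Forward inclusion. This inclusion fails. Take C = {1}, S = ∅, B = ∅; then 1 ∈ C but 1 ∉ ((S ∪ C) ∩ (C ∩ S)) ∪ ((C ∩ B) ∩ (B ∩ S)).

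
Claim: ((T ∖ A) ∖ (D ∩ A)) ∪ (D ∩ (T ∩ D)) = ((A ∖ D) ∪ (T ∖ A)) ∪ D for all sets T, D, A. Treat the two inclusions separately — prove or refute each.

The sets are not equal: only the forward inclusion holds.

(⊆) Let x ∈ ((T ∖ A) ∖ (D ∩ A)) ∪ (D ∩ (T ∩ D)). Then either x ∈ T and x ∉ D, A; or x ∈ T ∩ D and x ∉ A; or x ∈ T ∩ D ∩ A. In each case x ∈ ((A ∖ D) ∪ (T ∖ A)) ∪ D, so ((T ∖ A) ∖ (D ∩ A)) ∪ (D ∩ (T ∩ D)) ⊆ ((A ∖ D) ∪ (T ∖ A)) ∪ D.

(⊇) This inclusion fails. Take T = ∅, D = {1}, A = ∅; then 1 ∈ ((A ∖ D) ∪ (T ∖ A)) ∪ D but 1 ∉ ((T ∖ A) ∖ (D ∩ A)) ∪ (D ∩ (T ∩ D)).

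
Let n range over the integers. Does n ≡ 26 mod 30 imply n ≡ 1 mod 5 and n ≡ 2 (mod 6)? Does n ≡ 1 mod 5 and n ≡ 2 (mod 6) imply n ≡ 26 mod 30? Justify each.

Both directions hold.

Forward direction. Suppose n ≡ 26 (mod 30); write n = 30j + 26. Since 5 ∣ 30, reducing mod 5 gives n ≡ 26 ≡ 1 (mod 5); since 6 ∣ 30, reducing mod 6 gives n ≡ 26 ≡ 2 (mod 6).

Converse. If n ≡ 1 (mod 5) and n ≡ 2 (mod 6), then by the Chinese remainder theorem n ≡ 26 (mod 30). This is exactly n ≡ 26 (mod 30).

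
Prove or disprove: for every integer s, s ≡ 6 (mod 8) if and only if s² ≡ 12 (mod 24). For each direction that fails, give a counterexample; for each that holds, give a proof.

(⟹) This fails: take s = 14. Then 14 ≡ 6 (mod 8), but 14² = 196 ≡ 4 (mod 24), not 12.

(⟸) This fails: take s = 18. Then 18² = 324 ≡ 12 (mod 24), yet 18 ≡ 2 (mod 8), not 6.

(⇒) fails and (⇐) fails.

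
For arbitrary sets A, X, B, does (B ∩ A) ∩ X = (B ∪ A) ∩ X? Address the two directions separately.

The sets are not equal: only the forward inclusion holds.

(⊆) Let x ∈ (B ∩ A) ∩ X. Then x ∈ A ∩ X ∩ B, from which x ∈ (B ∪ A) ∩ X.

(⊇) This inclusion fails. Take A = {1}, X = {1}, B = ∅; then 1 ∈ (B ∪ A) ∩ X but 1 ∉ (B ∩ A) ∩ X.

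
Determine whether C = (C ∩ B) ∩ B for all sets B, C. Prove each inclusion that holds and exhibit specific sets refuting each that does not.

The sets are not equal: only the reverse inclusion holds.

(⊆) This inclusion fails. Take B = ∅, C = {1}; then 1 ∈ C but 1 ∉ (C ∩ B) ∩ B.

(⊇) Let x ∈ (C ∩ B) ∩ B. Then x ∈ B ∩ C, from which x ∈ C.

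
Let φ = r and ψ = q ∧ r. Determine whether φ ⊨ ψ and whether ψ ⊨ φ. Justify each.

(⟹) This fails. Under r = T, q = F, the left side is true but the right side is false.

(⟸) Assume the antecedent. If r is true, r reduces to true regardless of the other variables. If r is false, the antecedent cannot hold. Either way r holds.

The forward direction fails; the converse holds.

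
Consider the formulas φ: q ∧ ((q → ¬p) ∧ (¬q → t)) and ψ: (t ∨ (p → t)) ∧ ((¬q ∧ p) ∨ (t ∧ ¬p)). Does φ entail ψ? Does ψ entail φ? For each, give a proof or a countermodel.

(⇒) fails and (⇐) fails.

(⟹) This fails. Under t = F, q = T, p = F, the left side is true but the right side is false.

(⟸) This fails. Under t = T, q = F, p = F, the left side is false but the right side is true.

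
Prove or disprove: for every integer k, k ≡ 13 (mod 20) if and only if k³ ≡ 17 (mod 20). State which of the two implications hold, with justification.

Equivalent; both directions hold.

(⇒) Suppose k ≡ 13 (mod 20). Write k = 20j + 13. Then (20j + 13)³ = 8000j³ + 15600j² + 10140j + 2197 = 20(400j³ + 780j² + 507j + 109) + 17, so k³ ≡ 17 (mod 20).

(⇐) Conversely, suppose k³ ≡ 17 (mod 20). The only residue r in {0, …, 19} with r³ ≡ 17 (mod 20) is r = 13, so k ≡ 13 (mod 20).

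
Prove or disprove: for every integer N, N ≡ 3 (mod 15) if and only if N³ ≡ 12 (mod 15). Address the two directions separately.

Equivalent; both directions hold.

[⇒] Suppose N ≡ 3 (mod 15). Write N = 15j + 3. Then (15j + 3)³ = 3375j³ + 2025j² + 405j + 27 = 15(225j³ + 135j² + 27j + 1) + 12, so N³ ≡ 12 (mod 15).

[⇐] Conversely, suppose N³ ≡ 12 (mod 15). The only residue r in {0, …, 14} with r³ ≡ 12 (mod 15) is r = 3, so N ≡ 3 (mod 15).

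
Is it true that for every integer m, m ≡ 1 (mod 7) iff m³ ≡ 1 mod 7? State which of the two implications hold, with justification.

(⟹) Suppose m ≡ 1 (mod 7). Write m = 7j + 1. Then (7j + 1)³ = 343j³ + 147j² + 21j + 1 = 7(49j³ + 21j² + 3j) + 1, so m³ ≡ 1 (mod 7).

(⟸) This fails: take m = 2. Then 2³ = 8 ≡ 1 (mod 7), yet 2 ≡ 2 (mod 7), not 1.

Only the forward direction holds.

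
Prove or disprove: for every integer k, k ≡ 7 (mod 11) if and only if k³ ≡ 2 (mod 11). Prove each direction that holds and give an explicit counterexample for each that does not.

The biconditional holds.

[⇒] Suppose k ≡ 7 (mod 11). Write k = 11j + 7. Then (11j + 7)³ = 1331j³ + 2541j² + 1617j + 343 = 11(121j³ + 231j² + 147j + 31) + 2, so k³ ≡ 2 (mod 11).

[⇐] Conversely, suppose k³ ≡ 2 (mod 11). The only residue r in {0, …, 10} with r³ ≡ 2 (mod 11) is r = 7, so k ≡ 7 (mod 11).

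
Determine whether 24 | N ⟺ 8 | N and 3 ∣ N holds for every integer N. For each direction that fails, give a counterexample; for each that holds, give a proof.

(⇒) If 24 ∣ N, write N = 24q. Since 24 = 3·8, N = 8·(3q), so 8 ∣ N; and since 24 = 8·3, N = 3·(8q), so 3 ∣ N.

(⇐) Suppose 8 ∣ N and 3 ∣ N. Any common multiple of 8 and 3 is a multiple of their lcm; here gcd(8, 3) = 1, so lcm(8, 3) = 8·3 = 24, so 24 ∣ N.

Equivalent; both directions hold.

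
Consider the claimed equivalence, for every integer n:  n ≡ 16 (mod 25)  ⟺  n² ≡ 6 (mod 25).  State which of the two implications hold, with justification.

Not equivalent: only (⇒) holds.

Forward direction. Suppose n ≡ 16 (mod 25). Write n = 25j + 16. Then (25j + 16)² = 625j² + 800j + 256 = 25(25j² + 32j + 10) + 6, so n² ≡ 6 (mod 25).

Converse. This fails: take n = 9. Then 9² = 81 ≡ 6 (mod 25), yet 9 ≡ 9 (mod 25), not 16.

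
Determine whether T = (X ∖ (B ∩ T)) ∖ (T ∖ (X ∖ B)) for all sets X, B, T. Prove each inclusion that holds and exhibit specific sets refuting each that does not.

(⊆) fails and (⊇) fails.

(⟹) This inclusion fails. Take X = ∅, B = ∅, T = {1}; then 1 ∈ T but 1 ∉ (X ∖ (B ∩ T)) ∖ (T ∖ (X ∖ B)).

(⟸) This inclusion fails. Take X = {1}, B = ∅, T = ∅; then 1 ∈ (X ∖ (B ∩ T)) ∖ (T ∖ (X ∖ B)) but 1 ∉ T.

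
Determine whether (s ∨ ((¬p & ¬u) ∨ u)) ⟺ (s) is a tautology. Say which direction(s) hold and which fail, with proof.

Not equivalent: only (⇐) holds.

(⟹) This fails. Under s = F, u = F, p = F, the left side is true but the right side is false.

(⟸) Assume the antecedent. If s is true, s ∨ ((¬p & ¬u) ∨ u) reduces to true regardless of the other variables. If s is false, the antecedent cannot hold. Either way s ∨ ((¬p & ¬u) ∨ u) holds.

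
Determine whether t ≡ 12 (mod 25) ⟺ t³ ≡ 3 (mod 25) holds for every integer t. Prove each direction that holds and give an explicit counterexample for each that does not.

[⇒] Suppose t ≡ 12 (mod 25). Write t = 25j + 12. Then (25j + 12)³ = 15625j³ + 22500j² + 10800j + 1728 = 25(625j³ + 900j² + 432j + 69) + 3, so t³ ≡ 3 (mod 25).

[⇐] Conversely, suppose t³ ≡ 3 (mod 25). The only residue r in {0, …, 24} with r³ ≡ 3 (mod 25) is r = 12, so t ≡ 12 (mod 25).

Equivalent; both directions hold.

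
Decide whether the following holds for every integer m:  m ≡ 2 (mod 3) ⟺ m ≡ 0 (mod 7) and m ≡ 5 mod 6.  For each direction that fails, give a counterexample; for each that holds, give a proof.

Only the reverse direction holds.

(→) This fails: m = 32 gives 32 ≡ 2 (mod 3) but 32 ≡ 4 (mod 7), so the conjunction on the right does not hold.

(←) Conversely, if m ≡ 0 (mod 7) and m ≡ 5 (mod 6), then by the Chinese remainder theorem m ≡ 35 (mod 42). Since 35 ≡ 2 (mod 3) and 3 ∣ 42, we get m ≡ 2 (mod 3).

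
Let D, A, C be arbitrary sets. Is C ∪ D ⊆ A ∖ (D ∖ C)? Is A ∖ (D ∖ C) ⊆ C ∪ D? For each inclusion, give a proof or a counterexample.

Forward inclusion. This inclusion fails. Take D = {1}, A = ∅, C = ∅; then 1 ∈ C ∪ D but 1 ∉ A ∖ (D ∖ C).

Reverse inclusion. This inclusion fails. Take D = ∅, A = {1}, C = ∅; then 1 ∈ A ∖ (D ∖ C) but 1 ∉ C ∪ D.

Both inclusions fail.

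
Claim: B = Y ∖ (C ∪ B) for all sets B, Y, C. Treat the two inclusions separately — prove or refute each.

Forward inclusion. This inclusion fails. Take B = {1}, Y = ∅, C = ∅; then 1 ∈ B but 1 ∉ Y ∖ (C ∪ B).

Reverse inclusion. This inclusion fails. Take B = ∅, Y = {1}, C = ∅; then 1 ∈ Y ∖ (C ∪ B) but 1 ∉ B.

Neither inclusion holds.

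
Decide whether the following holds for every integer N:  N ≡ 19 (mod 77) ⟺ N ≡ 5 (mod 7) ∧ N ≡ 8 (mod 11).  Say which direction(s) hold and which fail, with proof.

(→) Suppose N ≡ 19 (mod 77); write N = 77j + 19. Since 7 ∣ 77, reducing mod 7 gives N ≡ 19 ≡ 5 (mod 7); since 11 ∣ 77, reducing mod 11 gives N ≡ 19 ≡ 8 (mod 11).

(←) Conversely, if N ≡ 5 (mod 7) and N ≡ 8 (mod 11), then by the Chinese remainder theorem N ≡ 19 (mod 77). This is exactly N ≡ 19 (mod 77).

Both directions hold; the statement is true.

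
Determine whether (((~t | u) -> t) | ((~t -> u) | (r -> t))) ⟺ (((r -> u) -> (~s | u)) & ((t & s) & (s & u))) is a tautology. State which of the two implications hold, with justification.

Only the converse holds.

(⟸) Assume the antecedent. If r is true, the antecedent forces (r = T, u = T, s = T, t = T), and the consequent holds there. If r is false, the consequent reduces to true regardless of the other variables. Either way the consequent holds.

(⟹) This fails. Under r = F, u = F, s = F, t = F, the left side is true but the right side is false.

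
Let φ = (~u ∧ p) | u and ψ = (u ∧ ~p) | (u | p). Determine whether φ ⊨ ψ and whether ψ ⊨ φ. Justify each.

Both directions hold; the statement is true.

(⟹) Assume the antecedent. If u is true, (u ∧ ~p) | (u | p) reduces to true regardless of the other variables. If u is false, the antecedent forces (u = F, p = T), and (u ∧ ~p) | (u | p) holds there. Either way (u ∧ ~p) | (u | p) holds.

(⟸) Assume the antecedent. If u is true, (~u ∧ p) | u reduces to true regardless of the other variables. If u is false, the antecedent forces (u = F, p = T), and (~u ∧ p) | u holds there. Either way (~u ∧ p) | u holds.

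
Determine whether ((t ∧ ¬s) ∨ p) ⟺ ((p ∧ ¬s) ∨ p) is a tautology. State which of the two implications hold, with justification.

(⇒) This fails. Under t = T, s = F, p = F, the left side is true but the right side is false.

(⇐) Assume the antecedent. If t is true, the antecedent forces (t = T, s = F, p = T) or (t = T, s = T, p = T), and (t ∧ ¬s) ∨ p holds there. If t is false, the antecedent forces (t = F, s = F, p = T) or (t = F, s = T, p = T), and (t ∧ ¬s) ∨ p holds there. Either way (t ∧ ¬s) ∨ p holds.

(⇒) fails; (⇐) holds.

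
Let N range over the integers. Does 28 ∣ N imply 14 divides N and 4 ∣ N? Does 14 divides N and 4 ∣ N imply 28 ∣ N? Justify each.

Both directions hold; the statement is true.

(→) If 28 ∣ N, write N = 28q. Since 28 = 2·14, N = 14·(2q), so 14 ∣ N; and since 28 = 7·4, N = 4·(7q), so 4 ∣ N.

(←) Suppose 14 ∣ N and 4 ∣ N. Any common multiple of 14 and 4 is a multiple of their lcm; here lcm(14, 4) = 14·4/gcd(14, 4) = 56/2 = 28, so 28 ∣ N.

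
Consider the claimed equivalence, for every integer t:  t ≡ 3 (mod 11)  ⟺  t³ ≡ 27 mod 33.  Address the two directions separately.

(⇒) This fails: take t = 14. Then 14 ≡ 3 (mod 11), but 14³ = 2744 ≡ 5 (mod 33), not 27.

(⇐) Conversely, the residues r modulo 33 with r³ ≡ 27 (mod 33) are exactly {3}, and each is ≡ 3 (mod 11).

Only the reverse direction holds.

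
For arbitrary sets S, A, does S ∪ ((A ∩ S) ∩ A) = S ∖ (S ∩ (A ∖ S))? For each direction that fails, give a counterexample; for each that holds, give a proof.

Reverse inclusion. Let x ∈ S ∖ (S ∩ (A ∖ S)). Then either x ∈ S and x ∉ A; or x ∈ S ∩ A. In each case x ∈ S ∪ ((A ∩ S) ∩ A), so S ∖ (S ∩ (A ∖ S)) ⊆ S ∪ ((A ∩ S) ∩ A).

Forward inclusion. Let x ∈ S ∪ ((A ∩ S) ∩ A). Then either x ∈ S and x ∉ A; or x ∈ S ∩ A. In each case x ∈ S ∖ (S ∩ (A ∖ S)), so S ∪ ((A ∩ S) ∩ A) ⊆ S ∖ (S ∩ (A ∖ S)).

Both inclusions hold.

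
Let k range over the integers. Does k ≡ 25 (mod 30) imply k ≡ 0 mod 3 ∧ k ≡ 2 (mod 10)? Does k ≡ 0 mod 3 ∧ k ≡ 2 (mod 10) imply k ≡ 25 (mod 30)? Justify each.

Forward direction. This fails: k = 25 gives 25 ≡ 25 (mod 30) but 25 ≡ 1 (mod 3), so the conjunction on the right does not hold.

Converse. This fails: k = 12 satisfies both congruences on the right (12 ≡ 0 mod 3 and 12 ≡ 2 mod 10) yet 12 ≡ 12 (mod 30), not 25.

Both directions fail.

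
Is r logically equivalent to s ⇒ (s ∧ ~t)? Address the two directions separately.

Neither implication holds.

[⇒] This fails. Under r = T, t = T, s = T, the left side is true but the right side is false.

[⇐] This fails. Under r = F, t = F, s = F, the left side is false but the right side is true.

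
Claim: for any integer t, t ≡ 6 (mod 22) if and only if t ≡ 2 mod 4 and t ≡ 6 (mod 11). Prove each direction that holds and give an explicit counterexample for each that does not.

(⟹) This fails: t = 28 gives 28 ≡ 6 (mod 22) but 28 ≡ 0 (mod 4), so the conjunction on the right does not hold.

(⟸) Conversely, if t ≡ 2 (mod 4) and t ≡ 6 (mod 11), then by the Chinese remainder theorem t ≡ 6 (mod 44). Since 6 ≡ 6 (mod 22) and 22 ∣ 44, we get t ≡ 6 (mod 22).

Only the converse holds.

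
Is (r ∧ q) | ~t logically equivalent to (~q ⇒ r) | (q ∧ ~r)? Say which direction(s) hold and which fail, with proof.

(⟹) This fails. Under r = F, q = F, t = F, the left side is true but the right side is false.

(⟸) This fails. Under r = T, q = F, t = T, the left side is false but the right side is true.

(⇒) fails and (⇐) fails.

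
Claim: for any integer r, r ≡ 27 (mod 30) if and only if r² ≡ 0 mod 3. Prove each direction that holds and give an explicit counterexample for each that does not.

Only the forward implication holds.

(⟹) Suppose r ≡ 27 (mod 30). Then r² ≡ 27² = 729 (mod 30), and since 3 ∣ 30, also r² ≡ 0 (mod 3).

(⟸) This fails: take r = 0. Then 0² = 0 ≡ 0 (mod 3), yet 0 ≡ 0 (mod 30), not 27.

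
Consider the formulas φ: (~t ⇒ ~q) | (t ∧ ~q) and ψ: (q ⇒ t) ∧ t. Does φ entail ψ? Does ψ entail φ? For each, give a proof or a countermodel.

(⇒) fails; (⇐) holds.

[⇐] Assume the antecedent. If t is true, (~t ⇒ ~q) | (t ∧ ~q) reduces to true regardless of the other variables. If t is false, the antecedent cannot hold. Either way (~t ⇒ ~q) | (t ∧ ~q) holds.

[⇒] This fails. Under t = F, q = F, the left side is true but the right side is false.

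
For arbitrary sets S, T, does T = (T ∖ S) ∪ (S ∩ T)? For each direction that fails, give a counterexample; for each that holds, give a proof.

Both inclusions hold; the sets are equal.

(⟹) Let x ∈ T. Then either x ∈ T and x ∉ S; or x ∈ S ∩ T. In each case x ∈ (T ∖ S) ∪ (S ∩ T), so T ⊆ (T ∖ S) ∪ (S ∩ T).

(⟸) Let x ∈ (T ∖ S) ∪ (S ∩ T). Then either x ∈ T and x ∉ S; or x ∈ S ∩ T. In each case x ∈ T, so (T ∖ S) ∪ (S ∩ T) ⊆ T.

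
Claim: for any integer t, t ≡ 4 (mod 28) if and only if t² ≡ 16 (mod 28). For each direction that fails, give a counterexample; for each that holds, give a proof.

(⇒) Suppose t ≡ 4 (mod 28). Write t = 28j + 4. Then (28j + 4)² = 784j² + 224j + 16 = 28(28j² + 8j) + 16, so t² ≡ 16 (mod 28).

(⇐) This fails: take t = 10. Then 10² = 100 ≡ 16 (mod 28), yet 10 ≡ 10 (mod 28), not 4.

The forward direction holds; the converse fails.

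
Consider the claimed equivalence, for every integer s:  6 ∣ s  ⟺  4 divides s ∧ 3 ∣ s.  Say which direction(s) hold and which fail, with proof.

Only the converse holds.

[⇒] This fails: take s = 6. Certainly 6 ∣ 6, but 4 ∤ 6.

[⇐] Suppose 4 ∣ s and 3 ∣ s. Any common multiple of 4 and 3 is a multiple of their lcm; here gcd(4, 3) = 1, so lcm(4, 3) = 4·3 = 12, so 12 ∣ s. Since 6 ∣ 12, it follows that 6 ∣ s.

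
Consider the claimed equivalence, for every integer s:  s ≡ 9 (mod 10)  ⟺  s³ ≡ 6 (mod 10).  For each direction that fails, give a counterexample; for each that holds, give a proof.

(⇒) This fails: take s = 9. Then 9 ≡ 9 (mod 10), but 9³ = 729 ≡ 9 (mod 10), not 6.

(⇐) This fails: take s = 6. Then 6³ = 216 ≡ 6 (mod 10), yet 6 ≡ 6 (mod 10), not 9.

Neither implication holds.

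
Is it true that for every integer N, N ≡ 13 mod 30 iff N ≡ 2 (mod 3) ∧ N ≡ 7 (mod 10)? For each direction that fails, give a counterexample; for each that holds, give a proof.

Neither implication holds.

(→) This fails: N = 13 gives 13 ≡ 13 (mod 30) but 13 ≡ 1 (mod 3), so the conjunction on the right does not hold.

(←) This fails: N = 17 satisfies both congruences on the right (17 ≡ 2 mod 3 and 17 ≡ 7 mod 10) yet 17 ≡ 17 (mod 30), not 13.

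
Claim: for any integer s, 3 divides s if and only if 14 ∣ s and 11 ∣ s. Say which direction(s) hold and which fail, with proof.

Neither implication holds.

(→) This fails: take s = 3. Certainly 3 ∣ 3, but 14 ∤ 3.

(←) This fails: take s = 154. Both 14 ∣ 154 and 11 ∣ 154, yet 154 is not a multiple of 3 (since 154 = 51·3 + 1), so 3 ∤ 154.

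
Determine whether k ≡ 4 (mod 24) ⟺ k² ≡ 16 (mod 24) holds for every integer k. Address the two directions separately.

(⟹) Suppose k ≡ 4 (mod 24). Write k = 24j + 4. Then (24j + 4)² = 576j² + 192j + 16 = 24(24j² + 8j) + 16, so k² ≡ 16 (mod 24).

(⟸) This fails: take k = 8. Then 8² = 64 ≡ 16 (mod 24), yet 8 ≡ 8 (mod 24), not 4.

Only the forward implication holds.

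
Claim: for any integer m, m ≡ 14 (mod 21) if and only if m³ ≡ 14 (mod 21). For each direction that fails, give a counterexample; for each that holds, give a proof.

[⇒] Suppose m ≡ 14 (mod 21). Write m = 21j + 14. Then (21j + 14)³ = 9261j³ + 18522j² + 12348j + 2744 = 21(441j³ + 882j² + 588j + 130) + 14, so m³ ≡ 14 (mod 21).

[⇐] Conversely, suppose m³ ≡ 14 (mod 21). The only residue r in {0, …, 20} with r³ ≡ 14 (mod 21) is r = 14, so m ≡ 14 (mod 21).

Both directions hold.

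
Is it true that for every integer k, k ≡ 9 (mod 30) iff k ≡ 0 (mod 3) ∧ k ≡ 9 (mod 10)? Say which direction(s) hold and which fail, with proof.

Equivalent; both directions hold.

(⇒) Suppose k ≡ 9 (mod 30); write k = 30j + 9. Since 3 ∣ 30, reducing mod 3 gives k ≡ 9 ≡ 0 (mod 3); since 10 ∣ 30, reducing mod 10 gives k ≡ 9 (mod 10).

(⇐) Conversely, if k ≡ 0 (mod 3) and k ≡ 9 (mod 10), then by the Chinese remainder theorem k ≡ 9 (mod 30). This is exactly k ≡ 9 (mod 30).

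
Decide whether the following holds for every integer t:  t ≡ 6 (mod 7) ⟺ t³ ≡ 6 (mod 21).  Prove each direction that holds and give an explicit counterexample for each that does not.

Neither direction holds.

(⟹) This fails: take t = 13. Then 13 ≡ 6 (mod 7), but 13³ = 2197 ≡ 13 (mod 21), not 6.

(⟸) This fails: take t = 3. Then 3³ = 27 ≡ 6 (mod 21), yet 3 ≡ 3 (mod 7), not 6.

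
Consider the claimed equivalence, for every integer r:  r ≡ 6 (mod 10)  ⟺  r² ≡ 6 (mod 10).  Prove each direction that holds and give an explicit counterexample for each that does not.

Forward direction. Suppose r ≡ 6 (mod 10). Write r = 10j + 6. Then (10j + 6)² = 100j² + 120j + 36 = 10(10j² + 12j + 3) + 6, so r² ≡ 6 (mod 10).

Converse. This fails: take r = 4. Then 4² = 16 ≡ 6 (mod 10), yet 4 ≡ 4 (mod 10), not 6.

Only the forward implication holds.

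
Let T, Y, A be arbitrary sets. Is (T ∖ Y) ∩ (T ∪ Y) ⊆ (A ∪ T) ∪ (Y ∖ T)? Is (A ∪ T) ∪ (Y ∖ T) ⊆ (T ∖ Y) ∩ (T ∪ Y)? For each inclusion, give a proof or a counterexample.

The sets are not equal: only the forward inclusion holds.

(⟹) Let x ∈ (T ∖ Y) ∩ (T ∪ Y). Then either x ∈ T and x ∉ Y, A; or x ∈ T ∩ A and x ∉ Y. In each case x ∈ (A ∪ T) ∪ (Y ∖ T), so (T ∖ Y) ∩ (T ∪ Y) ⊆ (A ∪ T) ∪ (Y ∖ T).

(⟸) This inclusion fails. Take T = ∅, Y = {1}, A = ∅; then 1 ∈ (A ∪ T) ∪ (Y ∖ T) but 1 ∉ (T ∖ Y) ∩ (T ∪ Y).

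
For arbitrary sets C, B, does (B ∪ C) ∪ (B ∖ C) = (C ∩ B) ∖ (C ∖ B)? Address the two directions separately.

(⟹) This inclusion fails. Take C = {1}, B = ∅; then 1 ∈ (B ∪ C) ∪ (B ∖ C) but 1 ∉ (C ∩ B) ∖ (C ∖ B).

(⟸) Let x ∈ (C ∩ B) ∖ (C ∖ B). Then x ∈ C ∩ B, from which x ∈ (B ∪ C) ∪ (B ∖ C).

Only the reverse inclusion holds.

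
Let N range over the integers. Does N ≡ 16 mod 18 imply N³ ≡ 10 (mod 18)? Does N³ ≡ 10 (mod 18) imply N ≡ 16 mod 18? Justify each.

(⇒) holds; (⇐) fails.

(⇒) Suppose N ≡ 16 mod 18. Write N = 18j + 16. Then (18j + 16)³ = 5832j³ + 15552j² + 13824j + 4096 = 18(324j³ + 864j² + 768j + 227) + 10, so N³ ≡ 10 (mod 18).

(⇐) This fails: take N = 4. Then 4³ = 64 ≡ 10 (mod 18), yet 4 ≡ 4 (mod 18), not 16.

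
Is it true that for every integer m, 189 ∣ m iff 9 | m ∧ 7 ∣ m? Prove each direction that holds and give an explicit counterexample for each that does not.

(⇒) If 189 ∣ m, write m = 189q. Since 189 = 21·9, m = 9·(21q), so 9 ∣ m; and since 189 = 27·7, m = 7·(27q), so 7 ∣ m.

(⇐) This fails: take m = 63. Both 9 ∣ 63 and 7 ∣ 63, yet 63 is not a multiple of 189 (since 63 = 0·189 + 63), so 189 ∤ 63.

Only the forward implication holds.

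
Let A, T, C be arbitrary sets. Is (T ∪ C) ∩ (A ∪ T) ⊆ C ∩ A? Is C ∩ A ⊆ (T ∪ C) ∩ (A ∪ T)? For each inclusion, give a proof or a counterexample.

(⟹) This inclusion fails. Take A = ∅, T = {1}, C = ∅; then 1 ∈ (T ∪ C) ∩ (A ∪ T) but 1 ∉ C ∩ A.

(⟸) Let x ∈ C ∩ A. Then either x ∈ A ∩ C and x ∉ T; or x ∈ A ∩ T ∩ C. In each case x ∈ (T ∪ C) ∩ (A ∪ T), so C ∩ A ⊆ (T ∪ C) ∩ (A ∪ T).

(⊆) fails; (⊇) holds.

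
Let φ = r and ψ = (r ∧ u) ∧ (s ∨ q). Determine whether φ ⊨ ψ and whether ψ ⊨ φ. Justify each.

The forward direction fails; the converse holds.

Forward direction. This fails. Under r = T, s = F, u = F, q = F, the left side is true but the right side is false.

Converse. Assume the antecedent. If r is true, r reduces to true regardless of the other variables. If r is false, the antecedent cannot hold. Either way r holds.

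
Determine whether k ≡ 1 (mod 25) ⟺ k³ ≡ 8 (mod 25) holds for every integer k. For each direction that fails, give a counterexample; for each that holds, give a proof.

Neither implication holds.

Forward direction. This fails: take k = 1. Then 1 ≡ 1 (mod 25), but 1³ = 1 ≡ 1 (mod 25), not 8.

Converse. This fails: take k = 2. Then 2³ = 8 ≡ 8 (mod 25), yet 2 ≡ 2 (mod 25), not 1.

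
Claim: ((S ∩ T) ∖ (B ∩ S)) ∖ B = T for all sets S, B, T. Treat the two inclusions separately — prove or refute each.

Only the forward inclusion holds.

(⊆) Let x ∈ ((S ∩ T) ∖ (B ∩ S)) ∖ B. Then x ∈ S ∩ T and x ∉ B, from which x ∈ T.

(⊇) This inclusion fails. Take S = ∅, B = ∅, T = {1}; then 1 ∈ T but 1 ∉ ((S ∩ T) ∖ (B ∩ S)) ∖ B.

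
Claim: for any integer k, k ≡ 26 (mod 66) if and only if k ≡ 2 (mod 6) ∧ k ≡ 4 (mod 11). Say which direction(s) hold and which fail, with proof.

Equivalent; both directions hold.

(→) Suppose k ≡ 26 (mod 66); write k = 66j + 26. Since 6 ∣ 66, reducing mod 6 gives k ≡ 26 ≡ 2 (mod 6); since 11 ∣ 66, reducing mod 11 gives k ≡ 26 ≡ 4 (mod 11).

(←) Conversely, if k ≡ 2 (mod 6) and k ≡ 4 (mod 11), then by the Chinese remainder theorem k ≡ 26 (mod 66). This is exactly k ≡ 26 (mod 66).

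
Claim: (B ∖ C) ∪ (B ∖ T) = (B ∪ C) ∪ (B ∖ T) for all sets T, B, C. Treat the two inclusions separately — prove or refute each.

Only the forward inclusion holds.

(⟹) Let x ∈ (B ∖ C) ∪ (B ∖ T). Then either x ∈ B and x ∉ T, C; or x ∈ T ∩ B and x ∉ C; or x ∈ B ∩ C and x ∉ T. In each case x ∈ (B ∪ C) ∪ (B ∖ T), so (B ∖ C) ∪ (B ∖ T) ⊆ (B ∪ C) ∪ (B ∖ T).

(⟸) This inclusion fails. Take T = ∅, B = ∅, C = {1}; then 1 ∈ (B ∪ C) ∪ (B ∖ T) but 1 ∉ (B ∖ C) ∪ (B ∖ T).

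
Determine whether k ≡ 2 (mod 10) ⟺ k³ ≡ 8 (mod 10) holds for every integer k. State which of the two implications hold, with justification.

(⟹) Suppose k ≡ 2 (mod 10). Write k = 10j + 2. Then (10j + 2)³ = 1000j³ + 600j² + 120j + 8 = 10(100j³ + 60j² + 12j) + 8, so k³ ≡ 8 (mod 10).

(⟸) For the converse, argue contrapositively. If k ≢ 2 (mod 10), then k is congruent to one of 0, 1, 3, 4, 5, 6, 7, 8, 9 modulo 10, and these give k³ ≡ 0, 1, 7, 4, 5, 6, 3, 2, 9 respectively — never 8.

Equivalent; both directions hold.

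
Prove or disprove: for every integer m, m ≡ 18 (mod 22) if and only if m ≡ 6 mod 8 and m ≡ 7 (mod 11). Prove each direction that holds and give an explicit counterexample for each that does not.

Converse. If m ≡ 6 (mod 8) and m ≡ 7 (mod 11), then by the Chinese remainder theorem m ≡ 62 (mod 88). Since 62 ≡ 18 (mod 22) and 22 ∣ 88, we get m ≡ 18 (mod 22).

Forward direction. This fails: m = 40 gives 40 ≡ 18 (mod 22) but 40 ≡ 0 (mod 8), so the conjunction on the right does not hold.

The forward direction fails; the converse holds.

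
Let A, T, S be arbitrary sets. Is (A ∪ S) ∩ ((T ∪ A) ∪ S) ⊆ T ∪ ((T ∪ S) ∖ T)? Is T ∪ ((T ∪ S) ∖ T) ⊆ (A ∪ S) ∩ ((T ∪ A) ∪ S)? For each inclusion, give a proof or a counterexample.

Neither inclusion holds.

(⟹) This inclusion fails. Take A = {1}, T = ∅, S = ∅; then 1 ∈ (A ∪ S) ∩ ((T ∪ A) ∪ S) but 1 ∉ T ∪ ((T ∪ S) ∖ T).

(⟸) This inclusion fails. Take A = ∅, T = {1}, S = ∅; then 1 ∈ T ∪ ((T ∪ S) ∖ T) but 1 ∉ (A ∪ S) ∩ ((T ∪ A) ∪ S).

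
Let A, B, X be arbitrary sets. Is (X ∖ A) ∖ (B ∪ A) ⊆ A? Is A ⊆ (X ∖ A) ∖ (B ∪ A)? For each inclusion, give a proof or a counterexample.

(⊆) This inclusion fails. Take A = ∅, B = ∅, X = {1}; then 1 ∈ (X ∖ A) ∖ (B ∪ A) but 1 ∉ A.

(⊇) This inclusion fails. Take A = {1}, B = ∅, X = ∅; then 1 ∈ A but 1 ∉ (X ∖ A) ∖ (B ∪ A).

Both inclusions fail.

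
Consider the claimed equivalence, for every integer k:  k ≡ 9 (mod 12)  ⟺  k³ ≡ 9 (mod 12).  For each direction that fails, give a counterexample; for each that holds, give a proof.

(→) Suppose k ≡ 9 (mod 12). Write k = 12j + 9. Then (12j + 9)³ = 1728j³ + 3888j² + 2916j + 729 = 12(144j³ + 324j² + 243j + 60) + 9, so k³ ≡ 9 (mod 12).

(←) Conversely, suppose k³ ≡ 9 (mod 12). The only residue r in {0, …, 11} with r³ ≡ 9 (mod 12) is r = 9, so k ≡ 9 (mod 12).

The biconditional holds.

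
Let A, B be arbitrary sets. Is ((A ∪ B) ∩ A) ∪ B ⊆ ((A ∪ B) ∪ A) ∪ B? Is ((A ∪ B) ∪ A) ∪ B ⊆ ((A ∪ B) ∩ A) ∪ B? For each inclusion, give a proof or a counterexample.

(⟹) Let x ∈ ((A ∪ B) ∩ A) ∪ B. Then either x ∈ A and x ∉ B; or x ∈ B and x ∉ A; or x ∈ A ∩ B. In each case x ∈ ((A ∪ B) ∪ A) ∪ B, so ((A ∪ B) ∩ A) ∪ B ⊆ ((A ∪ B) ∪ A) ∪ B.

(⟸) Let x ∈ ((A ∪ B) ∪ A) ∪ B. Then either x ∈ A and x ∉ B; or x ∈ B and x ∉ A; or x ∈ A ∩ B. In each case x ∈ ((A ∪ B) ∩ A) ∪ B, so ((A ∪ B) ∪ A) ∪ B ⊆ ((A ∪ B) ∩ A) ∪ B.

Both inclusions hold; the sets are equal.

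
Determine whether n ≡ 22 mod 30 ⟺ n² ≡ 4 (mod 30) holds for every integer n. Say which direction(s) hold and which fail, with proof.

(⟹) Suppose n ≡ 22 mod 30. Write n = 30j + 22. Then (30j + 22)² = 900j² + 1320j + 484 = 30(30j² + 44j + 16) + 4, so n² ≡ 4 (mod 30).

(⟸) This fails: take n = 2. Then 2² = 4 ≡ 4 (mod 30), yet 2 ≡ 2 (mod 30), not 22.

(⇒) holds; (⇐) fails.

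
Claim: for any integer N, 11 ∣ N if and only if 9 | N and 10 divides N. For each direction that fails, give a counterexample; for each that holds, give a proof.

(⇒) fails and (⇐) fails.

[⇒] This fails: take N = 11. Certainly 11 ∣ 11, but 9 ∤ 11.

[⇐] This fails: take N = 90. Both 9 ∣ 90 and 10 ∣ 90, yet 90 is not a multiple of 11 (since 90 = 8·11 + 2), so 11 ∤ 90.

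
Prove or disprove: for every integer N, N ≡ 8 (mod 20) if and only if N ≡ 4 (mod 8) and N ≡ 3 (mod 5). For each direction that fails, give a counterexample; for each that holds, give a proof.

Only the reverse direction holds.

[⇒] This fails: N = 8 gives 8 ≡ 8 (mod 20) but 8 ≡ 0 (mod 8), so the conjunction on the right does not hold.

[⇐] Conversely, if N ≡ 4 (mod 8) and N ≡ 3 (mod 5), then by the Chinese remainder theorem N ≡ 28 (mod 40). Since 28 ≡ 8 (mod 20) and 20 ∣ 40, we get N ≡ 8 (mod 20).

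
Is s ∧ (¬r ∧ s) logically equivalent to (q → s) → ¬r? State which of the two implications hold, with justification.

[⇒] Assume the antecedent. If r is true, the antecedent cannot hold. If r is false, (q → s) → ¬r reduces to true regardless of the other variables. Either way (q → s) → ¬r holds.

[⇐] This fails. Under r = F, s = F, q = F, the left side is false but the right side is true.

Only the forward implication holds.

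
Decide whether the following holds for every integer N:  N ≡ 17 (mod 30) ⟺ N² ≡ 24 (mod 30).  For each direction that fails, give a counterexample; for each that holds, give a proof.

Neither direction holds.

[⇒] This fails: take N = 17. Then 17 ≡ 17 (mod 30), but 17² = 289 ≡ 19 (mod 30), not 24.

[⇐] This fails: take N = 12. Then 12² = 144 ≡ 24 (mod 30), yet 12 ≡ 12 (mod 30), not 17.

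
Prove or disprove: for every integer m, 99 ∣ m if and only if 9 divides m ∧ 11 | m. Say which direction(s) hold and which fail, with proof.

(⟹) If 99 ∣ m, write m = 99q. Since 99 = 11·9, m = 9·(11q), so 9 ∣ m; and since 99 = 9·11, m = 11·(9q), so 11 ∣ m.

(⟸) Suppose 9 ∣ m and 11 ∣ m. Any common multiple of 9 and 11 is a multiple of their lcm; here gcd(9, 11) = 1, so lcm(9, 11) = 9·11 = 99, so 99 ∣ m.

The biconditional holds.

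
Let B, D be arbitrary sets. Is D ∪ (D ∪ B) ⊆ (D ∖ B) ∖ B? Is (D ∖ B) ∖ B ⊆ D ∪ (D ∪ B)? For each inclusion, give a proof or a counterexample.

The sets are not equal: only the reverse inclusion holds.

(⊆) This inclusion fails. Take B = {1}, D = ∅; then 1 ∈ D ∪ (D ∪ B) but 1 ∉ (D ∖ B) ∖ B.

(⊇) Let x ∈ (D ∖ B) ∖ B. Then x ∈ D and x ∉ B, from which x ∈ D ∪ (D ∪ B).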